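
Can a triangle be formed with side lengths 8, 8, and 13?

For three segments to close into a triangle, no single side can be as long as the other two combined.
The longest side is 13, and 8 + 8 = 16 > 13.
A triangle can be formed.

Yes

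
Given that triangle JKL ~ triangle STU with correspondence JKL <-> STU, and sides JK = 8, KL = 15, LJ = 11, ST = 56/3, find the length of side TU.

Since the triangles are similar, the ratio of corresponding sides is constant.
Scale factor k = ST / JK = 56/3 / 8 = 7/3
TU = k * KL = 7/3 * 15 = 35

35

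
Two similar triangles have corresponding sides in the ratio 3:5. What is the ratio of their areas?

Area scales with the square of linear dimensions. If every length is multiplied by 3/5, then the area is multiplied by (3/5)^2 = 9/25.
The area ratio is 9:25.

9:25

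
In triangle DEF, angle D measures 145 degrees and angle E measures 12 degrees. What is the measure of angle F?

The interior angles sum to 180°: angle F = 180 - 145 - 12 = 23°.
The triangle is obtuse (angles 145°, 12°, 23°).

23 degrees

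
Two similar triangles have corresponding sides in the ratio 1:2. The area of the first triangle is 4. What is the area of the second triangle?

The ratio of areas of similar triangles = (side ratio)^2.
Side ratio = 1:2, so area ratio = 1:4.
Area of the second triangle / Area of the first triangle = 4/1
Area of the second triangle = 4 * 4/1 = 16

16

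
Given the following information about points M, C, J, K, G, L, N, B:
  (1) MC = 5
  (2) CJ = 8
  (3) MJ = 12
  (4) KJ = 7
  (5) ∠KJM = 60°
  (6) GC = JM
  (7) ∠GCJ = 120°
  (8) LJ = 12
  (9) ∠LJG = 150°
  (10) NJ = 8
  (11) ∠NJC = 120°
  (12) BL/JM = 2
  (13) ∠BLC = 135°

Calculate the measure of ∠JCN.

Step 1: By the law of cosines on triangle CJN: CN² = 8² + 8² − 2·8·8·cos(120°) = 192, so CN = 8·√3.
Step 2: By the inverse law of cosines on triangle JCN: cos(∠JCN) = (8² + (8·√3)² − 8²) / (2·8·8·√3) = 192/221.7 = 0.866, so ∠JCN = 30°.

Therefore, the measure of angle ∠JCN = 30°.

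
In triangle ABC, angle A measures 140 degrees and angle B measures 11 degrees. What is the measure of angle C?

By the triangle angle sum property, the three interior angles of any triangle add up to 180°.
We know angle A = 140° and angle B = 11°, so their sum is 151°.
Therefore angle C = 180° - 151° = 29°.

29 degrees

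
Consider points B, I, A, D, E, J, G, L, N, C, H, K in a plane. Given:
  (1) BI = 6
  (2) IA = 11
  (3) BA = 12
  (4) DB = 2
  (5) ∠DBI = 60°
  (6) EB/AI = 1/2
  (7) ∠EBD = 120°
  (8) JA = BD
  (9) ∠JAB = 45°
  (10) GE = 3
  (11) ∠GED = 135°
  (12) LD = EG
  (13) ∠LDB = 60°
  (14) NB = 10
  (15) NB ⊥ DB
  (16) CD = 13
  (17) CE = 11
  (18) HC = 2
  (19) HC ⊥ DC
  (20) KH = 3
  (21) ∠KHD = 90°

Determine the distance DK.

Step 1: By the law of cosines on triangle DCH: DH² = 13² + 2² − 2·13·2·cos(90°) = 173, so DH = √173.
Step 2: By the law of cosines on triangle DHK: DK² = √173² + 3² − 2·√173·3·cos(90°) = 182, so DK = √182.

Therefore, the length of DK = √182.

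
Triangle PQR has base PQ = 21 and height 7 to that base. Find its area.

Area = (1/2)(21)(7) = 147/2

147/2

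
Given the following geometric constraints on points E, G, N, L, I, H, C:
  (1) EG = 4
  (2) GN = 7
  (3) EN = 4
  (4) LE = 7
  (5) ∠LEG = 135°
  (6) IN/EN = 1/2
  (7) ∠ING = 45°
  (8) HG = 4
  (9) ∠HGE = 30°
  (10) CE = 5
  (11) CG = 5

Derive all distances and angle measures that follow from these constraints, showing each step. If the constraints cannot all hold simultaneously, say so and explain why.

The constraints are consistent.

From the given relations:
  IN = 1/2·EN = 1/2·4 = 2

Step 1: From EG = 4, GH = 4, and ∠EGH = 30°, by the law of cosines:
  EH² = EG² + GH² - 2·EG·GH·cos(30°) = 16 + 16 - 27.71 = 4.287
  EH ≈ 2.07

Step 2: From GE = 4, EL = 7, and ∠GEL = 135°, by the law of cosines:
  GL² = GE² + EL² - 2·GE·EL·cos(135°) = 16 + 49 + 39.6 = 104.6
  GL ≈ 10.23

Step 3: From GN = 7, NI = 2, and ∠GNI = 45°, by the law of cosines:
  GI² = GN² + NI² - 2·GN·NI·cos(45°) = 49 + 4 - 19.8 = 33.2
  GI ≈ 5.76

Step 4: From EC = 5, EG = 4, CG = 5, by the inverse law of cosines:
  cos(∠CEG) = (EC² + EG² - CG²) / (2·EC·EG)
  ∠CEG = 66.42°

Step 5: From EG = 4, EN = 4, GN = 7, by the inverse law of cosines:
  cos(∠GEN) = (EG² + EN² - GN²) / (2·EG·EN)
  ∠GEN = 122.09°

Step 6: From GC = 5, GE = 4, CE = 5, by the inverse law of cosines:
  cos(∠CGE) = (GC² + GE² - CE²) / (2·GC·GE)
  ∠CGE = 66.42°

Step 7: From GE = 4, GN = 7, EN = 4, by the inverse law of cosines:
  cos(∠EGN) = (GE² + GN² - EN²) / (2·GE·GN)
  ∠EGN = 28.96°

Step 8: From NE = 4, NG = 7, EG = 4, by the inverse law of cosines:
  cos(∠ENG) = (NE² + NG² - EG²) / (2·NE·NG)
  ∠ENG = 28.96°

Step 9: From CE = 5, CG = 5, EG = 4, by the inverse law of cosines:
  cos(∠ECG) = (CE² + CG² - EG²) / (2·CE·CG)
  ∠ECG = 47.16°

Step 10: From EG = 4, EH = 2.07, GH = 4, by the inverse law of cosines:
  cos(∠GEH) = (EG² + EH² - GH²) / (2·EG·EH)
  ∠GEH = 75°

Step 11: From GE = 4, GL = 10.23, EL = 7, by the inverse law of cosines:
  cos(∠EGL) = (GE² + GL² - EL²) / (2·GE·GL)
  ∠EGL = 28.95°

Step 12: From GI = 5.76, GN = 7, IN = 2, by the inverse law of cosines:
  cos(∠IGN) = (GI² + GN² - IN²) / (2·GI·GN)
  ∠IGN = 14.21°

Step 13: From LE = 7, LG = 10.23, EG = 4, by the inverse law of cosines:
  cos(∠ELG) = (LE² + LG² - EG²) / (2·LE·LG)
  ∠ELG = 16.05°

Step 14: From IG = 5.76, IN = 2, GN = 7, by the inverse law of cosines:
  cos(∠GIN) = (IG² + IN² - GN²) / (2·IG·IN)
  ∠GIN = 120.79°

Step 15: From HE = 2.07, HG = 4, EG = 4, by the inverse law of cosines:
  cos(∠EHG) = (HE² + HG² - EG²) / (2·HE·HG)
  ∠EHG = 75°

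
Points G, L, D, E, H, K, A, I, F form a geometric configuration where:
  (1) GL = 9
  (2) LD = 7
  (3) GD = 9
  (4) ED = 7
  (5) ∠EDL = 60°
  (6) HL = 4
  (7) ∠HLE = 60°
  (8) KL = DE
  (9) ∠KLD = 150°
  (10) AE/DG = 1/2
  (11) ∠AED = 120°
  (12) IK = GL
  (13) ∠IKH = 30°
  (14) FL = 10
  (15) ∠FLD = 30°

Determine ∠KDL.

From the given relations: KL = DE = 7.
Step 1: By the law of cosines on triangle DLK: DK² = 7² + 7² − 2·7·7·cos(150°) = 182.87, so DK ≈ 13.52.
Step 2: By the inverse law of cosines on triangle KDL: cos(∠KDL) = (13.52² + 7² − 7²) / (2·13.52·7) = 182.87/189.32 = 0.9659, so ∠KDL = 15°.

Therefore, the measure of angle ∠KDL = 15°.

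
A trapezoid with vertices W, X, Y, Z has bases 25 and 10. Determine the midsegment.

The midsegment (median) of a trapezoid connects the midpoints of the non-parallel sides.
Its length is the average of the two bases: (25 + 10) / 2 = 35/2.

35/2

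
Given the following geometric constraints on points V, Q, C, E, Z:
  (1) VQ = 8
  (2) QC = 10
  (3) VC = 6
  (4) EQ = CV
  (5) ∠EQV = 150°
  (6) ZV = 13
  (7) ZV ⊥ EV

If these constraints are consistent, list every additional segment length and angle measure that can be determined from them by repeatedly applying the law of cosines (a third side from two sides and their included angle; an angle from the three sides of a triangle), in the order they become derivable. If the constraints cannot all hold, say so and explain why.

The constraints are consistent. Derivable facts, in order:
After 1 step:
- VE ≈ 13.53
- ∠CQV = 36.87°
- ∠CVQ = 90°
- ∠QCV = 53.13°
After 2 steps:
- EZ ≈ 18.77
- ∠EVQ = 12.81°
- ∠QEV = 17.19°
After 3 steps:
- ∠EZV = 46.15°
- ∠VEZ = 43.85°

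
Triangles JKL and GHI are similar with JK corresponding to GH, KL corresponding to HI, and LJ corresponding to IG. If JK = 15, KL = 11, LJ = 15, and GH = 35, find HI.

Since the triangles are similar, the ratio of corresponding sides is constant.
Scale factor k = GH / JK = 35 / 15 = 7/3
HI = k * KL = 7/3 * 11 = 77/3

77/3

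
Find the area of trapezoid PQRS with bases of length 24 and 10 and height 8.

Area = (24 + 10) * 8 / 2 = 272 / 2 = 136

136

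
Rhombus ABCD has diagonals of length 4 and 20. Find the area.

Area of a rhombus = (d1 * d2) / 2
Area = (4 * 20) / 2
Area = 80 / 2
Area = 40

40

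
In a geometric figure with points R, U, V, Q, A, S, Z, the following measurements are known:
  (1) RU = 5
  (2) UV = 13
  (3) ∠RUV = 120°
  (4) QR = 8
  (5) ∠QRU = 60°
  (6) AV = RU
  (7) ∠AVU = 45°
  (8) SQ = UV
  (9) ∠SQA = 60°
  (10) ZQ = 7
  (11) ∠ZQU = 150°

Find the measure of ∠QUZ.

Step 1: By the law of cosines on triangle URQ: UQ² = 5² + 8² − 2·5·8·cos(60°) = 49, so UQ = 7.
Step 2: By the law of cosines on triangle UQZ: UZ² = 7² + 7² − 2·7·7·cos(150°) = 182.87, so UZ ≈ 13.52.
Step 3: By the inverse law of cosines on triangle QUZ: cos(∠QUZ) = (7² + 13.52² − 7²) / (2·7·13.52) = 182.87/189.32 = 0.9659, so ∠QUZ = 15°.

Therefore, the measure of angle ∠QUZ = 15°.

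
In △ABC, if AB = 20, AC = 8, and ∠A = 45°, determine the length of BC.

By the law of cosines: BC^2 = AB^2 + AC^2 - 2*AB*AC*cos(A)
BC^2 = 20^2 + 8^2 - 2*20*8*cos(45°)
BC^2 = 400 + 64 - 320*(sqrt(2)/2)
BC^2 = 464 - 160*sqrt(2)
BC = 4*sqrt(29 - 10*sqrt(2))

4*sqrt(29 - 10*sqrt(2))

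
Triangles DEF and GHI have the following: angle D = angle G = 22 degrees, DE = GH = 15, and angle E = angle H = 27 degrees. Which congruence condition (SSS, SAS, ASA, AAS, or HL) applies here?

Consider the given information: angle D = angle G = 22 degrees, DE = GH = 15, and angle E = angle H = 27 degrees
This is not AAS or HL: AAS requires two angles and a non-included side. HL only applies to right triangles with matching hypotenuse and leg.
The correct criterion is ASA. Two pairs of corresponding angles and the included side are equal (Angle-Side-Angle).

ASA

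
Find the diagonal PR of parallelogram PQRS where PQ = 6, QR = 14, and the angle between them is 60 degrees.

Law of cosines: d^2 = 6^2 + 14^2 - 2(6)(14)cos(60°) = 148, so d = 2*sqrt(37).

2*sqrt(37)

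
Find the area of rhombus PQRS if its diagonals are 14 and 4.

Area = (14 * 4) / 2 = 56 / 2 = 28

28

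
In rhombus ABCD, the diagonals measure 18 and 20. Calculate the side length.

Half-diagonals are 9 and 10. side = sqrt(9^2 + 10^2) = sqrt(181)

sqrt(181)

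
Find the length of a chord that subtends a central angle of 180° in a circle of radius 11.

Chord = 2(11) sin(90°) = 22

22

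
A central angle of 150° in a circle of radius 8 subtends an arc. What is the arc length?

Arc length = 2π(8)(5/12) = 20*pi/3

20*pi/3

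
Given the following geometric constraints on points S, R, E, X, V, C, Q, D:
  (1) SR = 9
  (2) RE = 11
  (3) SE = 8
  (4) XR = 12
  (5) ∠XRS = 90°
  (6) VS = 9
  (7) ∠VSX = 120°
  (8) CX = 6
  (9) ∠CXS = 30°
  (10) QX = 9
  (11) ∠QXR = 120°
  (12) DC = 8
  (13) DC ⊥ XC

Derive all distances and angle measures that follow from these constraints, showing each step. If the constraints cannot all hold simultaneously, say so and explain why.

The constraints are consistent.

Step 1: From SR = 9, RX = 12, and ∠SRX = 90°, by the law of cosines:
  SX² = SR² + RX² - 2·SR·RX·cos(90°) = 81 + 144 - 0 = 225
  SX = 15

Step 2: From RX = 12, XQ = 9, and ∠RXQ = 120°, by the law of cosines:
  RQ² = RX² + XQ² - 2·RX·XQ·cos(120°) = 144 + 81 + 108 = 333
  RQ = 3·√37

Step 3: From XC = 6, CD = 8, and ∠XCD = 90°, by the law of cosines:
  XD² = XC² + CD² - 2·XC·CD·cos(90°) = 36 + 64 - 0 = 100
  XD = 10

Step 4: From SE = 8, SR = 9, ER = 11, by the inverse law of cosines:
  cos(∠ESR) = (SE² + SR² - ER²) / (2·SE·SR)
  ∠ESR = 80.41°

Step 5: From RE = 11, RS = 9, ES = 8, by the inverse law of cosines:
  cos(∠ERS) = (RE² + RS² - ES²) / (2·RE·RS)
  ∠ERS = 45.82°

Step 6: From ER = 11, ES = 8, RS = 9, by the inverse law of cosines:
  cos(∠RES) = (ER² + ES² - RS²) / (2·ER·ES)
  ∠RES = 53.78°

Step 7: From SX = 15, XC = 6, and ∠SXC = 30°, by the law of cosines:
  SC² = SX² + XC² - 2·SX·XC·cos(30°) = 225 + 36 - 155.9 = 105.1
  SC ≈ 10.25

Step 8: From XS = 15, SV = 9, and ∠XSV = 120°, by the law of cosines:
  XV² = XS² + SV² - 2·XS·SV·cos(120°) = 225 + 81 + 135 = 441
  XV = 21

Step 9: From SR = 9, SX = 15, RX = 12, by the inverse law of cosines:
  cos(∠RSX) = (SR² + SX² - RX²) / (2·SR·SX)
  ∠RSX = 53.13°

Step 10: From RQ = 3·√37, RX = 12, QX = 9, by the inverse law of cosines:
  cos(∠QRX) = (RQ² + RX² - QX²) / (2·RQ·RX)
  ∠QRX = 25.28°

Step 11: From XC = 6, XD = 10, CD = 8, by the inverse law of cosines:
  cos(∠CXD) = (XC² + XD² - CD²) / (2·XC·XD)
  ∠CXD = 53.13°

Step 12: From XR = 12, XS = 15, RS = 9, by the inverse law of cosines:
  cos(∠RXS) = (XR² + XS² - RS²) / (2·XR·XS)
  ∠RXS = 36.87°

Step 13: From QR = 3·√37, QX = 9, RX = 12, by the inverse law of cosines:
  cos(∠RQX) = (QR² + QX² - RX²) / (2·QR·QX)
  ∠RQX = 34.72°

Step 14: From DC = 8, DX = 10, CX = 6, by the inverse law of cosines:
  cos(∠CDX) = (DC² + DX² - CX²) / (2·DC·DX)
  ∠CDX = 36.87°

Step 15: From SC = 10.25, SX = 15, CX = 6, by the inverse law of cosines:
  cos(∠CSX) = (SC² + SX² - CX²) / (2·SC·SX)
  ∠CSX = 17.01°

Step 16: From XS = 15, XV = 21, SV = 9, by the inverse law of cosines:
  cos(∠SXV) = (XS² + XV² - SV²) / (2·XS·XV)
  ∠SXV = 21.79°

Step 17: From VS = 9, VX = 21, SX = 15, by the inverse law of cosines:
  cos(∠SVX) = (VS² + VX² - SX²) / (2·VS·VX)
  ∠SVX = 38.21°

Step 18: From CS = 10.25, CX = 6, SX = 15, by the inverse law of cosines:
  cos(∠SCX) = (CS² + CX² - SX²) / (2·CS·CX)
  ∠SCX = 132.99°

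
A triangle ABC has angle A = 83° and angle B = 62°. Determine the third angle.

By the triangle angle sum property, the three interior angles of any triangle add up to 180°.
We know angle A = 83° and angle B = 62°, so their sum is 145°.
Therefore angle C = 180° - 145° = 35°.

35 degrees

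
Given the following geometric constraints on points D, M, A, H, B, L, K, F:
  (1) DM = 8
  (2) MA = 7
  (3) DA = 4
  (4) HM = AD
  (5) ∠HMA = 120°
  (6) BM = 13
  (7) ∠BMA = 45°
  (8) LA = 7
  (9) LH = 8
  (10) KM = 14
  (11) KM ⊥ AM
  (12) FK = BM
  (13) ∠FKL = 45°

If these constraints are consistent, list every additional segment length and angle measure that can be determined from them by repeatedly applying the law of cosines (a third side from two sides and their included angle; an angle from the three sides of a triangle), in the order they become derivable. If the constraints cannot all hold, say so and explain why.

The constraints are consistent. Derivable facts, in order:
After 1 step:
- AB ≈ 9.45
- AH = √93
- AK = 7·√5
- ∠ADM = 61.03°
- ∠AMD = 29.99°
- ∠DAM = 88.98°
After 2 steps:
- ∠ABM = 31.59°
- ∠AHL = 45.58°
- ∠AHM = 38.95°
- ∠AKM = 26.57°
- ∠ALH = 79.71°
- ∠BAM = 103.41°
- ∠HAL = 54.71°
- ∠HAM = 21.05°
- ∠KAM = 63.43°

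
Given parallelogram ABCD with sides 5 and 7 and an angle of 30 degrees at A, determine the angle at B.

In a parallelogram, consecutive angles are supplementary (sum to 180°).
angle B = 180 - angle A
angle B = 180 - 30
angle B = 150 degrees

150 degrees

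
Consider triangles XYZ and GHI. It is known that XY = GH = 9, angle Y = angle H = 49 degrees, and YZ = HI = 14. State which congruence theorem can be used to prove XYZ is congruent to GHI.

The given information matches SAS: Two pairs of corresponding sides and the included angle are equal (Side-Angle-Side).

SAS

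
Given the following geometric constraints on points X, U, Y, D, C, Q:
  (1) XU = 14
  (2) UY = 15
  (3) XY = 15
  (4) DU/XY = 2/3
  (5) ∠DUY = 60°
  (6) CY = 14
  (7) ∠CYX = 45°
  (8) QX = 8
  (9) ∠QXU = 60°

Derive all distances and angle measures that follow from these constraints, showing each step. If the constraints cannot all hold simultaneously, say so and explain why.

The constraints are consistent.

From the given relations:
  DU = 2/3·XY = 2/3·15 = 10

Step 1: From XY = 15, YC = 14, and ∠XYC = 45°, by the law of cosines:
  XC² = XY² + YC² - 2·XY·YC·cos(45°) = 225 + 196 - 297 = 124
  XC ≈ 11.14

Step 2: From UX = 14, XQ = 8, and ∠UXQ = 60°, by the law of cosines:
  UQ² = UX² + XQ² - 2·UX·XQ·cos(60°) = 196 + 64 - 112 = 148
  UQ = 2·√37

Step 3: From YU = 15, UD = 10, and ∠YUD = 60°, by the law of cosines:
  YD² = YU² + UD² - 2·YU·UD·cos(60°) = 225 + 100 - 150 = 175
  YD = 5·√7

Step 4: From XU = 14, XY = 15, UY = 15, by the inverse law of cosines:
  cos(∠UXY) = (XU² + XY² - UY²) / (2·XU·XY)
  ∠UXY = 62.18°

Step 5: From UX = 14, UY = 15, XY = 15, by the inverse law of cosines:
  cos(∠XUY) = (UX² + UY² - XY²) / (2·UX·UY)
  ∠XUY = 62.18°

Step 6: From YU = 15, YX = 15, UX = 14, by the inverse law of cosines:
  cos(∠UYX) = (YU² + YX² - UX²) / (2·YU·YX)
  ∠UYX = 55.64°

Step 7: From XC = 11.14, XY = 15, CY = 14, by the inverse law of cosines:
  cos(∠CXY) = (XC² + XY² - CY²) / (2·XC·XY)
  ∠CXY = 62.74°

Step 8: From UQ = 2·√37, UX = 14, QX = 8, by the inverse law of cosines:
  cos(∠QUX) = (UQ² + UX² - QX²) / (2·UQ·UX)
  ∠QUX = 34.72°

Step 9: From YD = 5·√7, YU = 15, DU = 10, by the inverse law of cosines:
  cos(∠DYU) = (YD² + YU² - DU²) / (2·YD·YU)
  ∠DYU = 40.89°

Step 10: From DU = 10, DY = 5·√7, UY = 15, by the inverse law of cosines:
  cos(∠UDY) = (DU² + DY² - UY²) / (2·DU·DY)
  ∠UDY = 79.11°

Step 11: From CX = 11.14, CY = 14, XY = 15, by the inverse law of cosines:
  cos(∠XCY) = (CX² + CY² - XY²) / (2·CX·CY)
  ∠XCY = 72.26°

Step 12: From QU = 2·√37, QX = 8, UX = 14, by the inverse law of cosines:
  cos(∠UQX) = (QU² + QX² - UX²) / (2·QU·QX)
  ∠UQX = 85.28°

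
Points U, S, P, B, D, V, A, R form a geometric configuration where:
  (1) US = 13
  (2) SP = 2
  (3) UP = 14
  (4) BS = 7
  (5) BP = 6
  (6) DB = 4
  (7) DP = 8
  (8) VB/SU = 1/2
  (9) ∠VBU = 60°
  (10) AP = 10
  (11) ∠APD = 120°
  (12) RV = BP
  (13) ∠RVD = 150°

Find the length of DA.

Step 1: By the law of cosines on triangle DPA: DA² = 8² + 10² − 2·8·10·cos(120°) = 244, so DA = 2·√61.

Therefore, the length of DA = 2·√61.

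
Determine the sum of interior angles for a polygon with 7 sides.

The sum of interior angles of an n-sided polygon is (n - 2) * 180.
For n = 7: (7 - 2) * 180 = 5 * 180 = 900 degrees.

900 degrees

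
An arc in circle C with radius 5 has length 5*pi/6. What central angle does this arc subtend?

θ = 360 × 5*pi/6 / (2π × 5) = 30° (rearranging arc length formula).

30°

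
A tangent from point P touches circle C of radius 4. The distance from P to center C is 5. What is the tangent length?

The tangent, radius, and line from the external point to the center form a right triangle.
The right angle is where the tangent meets the radius.
By the Pythagorean theorem: tangent² + 4² = 5²
tangent² = 25 - 16 = 9
tangent = 3

3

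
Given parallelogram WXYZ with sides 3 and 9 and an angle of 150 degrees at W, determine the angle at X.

In a parallelogram, consecutive angles are supplementary (sum to 180°).
angle X = 180 - angle W
angle X = 180 - 150
angle X = 30 degrees

30 degrees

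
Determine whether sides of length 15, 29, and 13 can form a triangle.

The longest side is 29. The other two sides sum to 13 + 15 = 28.
Since 28 ≤ 29, the two shorter sides cannot reach around to close the triangle.

No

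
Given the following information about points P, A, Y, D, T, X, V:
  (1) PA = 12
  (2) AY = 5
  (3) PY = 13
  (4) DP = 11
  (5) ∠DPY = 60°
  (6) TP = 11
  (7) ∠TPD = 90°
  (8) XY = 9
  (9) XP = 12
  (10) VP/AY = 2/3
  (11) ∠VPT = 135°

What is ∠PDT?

Step 1: By the law of cosines on triangle DPT: DT² = 11² + 11² − 2·11·11·cos(90°) = 242, so DT = 11·√2.
Step 2: By the inverse law of cosines on triangle PDT: cos(∠PDT) = (11² + (11·√2)² − 11²) / (2·11·11·√2) = 242/342.24 = 0.7071, so ∠PDT = 45°.

Therefore, the measure of angle ∠PDT = 45°.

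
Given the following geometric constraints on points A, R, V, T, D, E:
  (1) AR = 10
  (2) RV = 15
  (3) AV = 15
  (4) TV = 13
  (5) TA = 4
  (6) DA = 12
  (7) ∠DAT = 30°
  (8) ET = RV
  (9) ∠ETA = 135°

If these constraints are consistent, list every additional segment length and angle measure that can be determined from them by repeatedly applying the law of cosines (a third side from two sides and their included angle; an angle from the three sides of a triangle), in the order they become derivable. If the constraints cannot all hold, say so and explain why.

The constraints are consistent. Derivable facts, in order:
After 1 step:
- AE ≈ 18.05
- TD ≈ 8.77
- ∠ARV = 70.53°
- ∠ATV = 112.62°
- ∠AVR = 38.94°
- ∠AVT = 14.25°
- ∠RAV = 70.53°
- ∠TAV = 53.13°
After 2 steps:
- ∠ADT = 13.19°
- ∠AET = 9.01°
- ∠ATD = 136.81°
- ∠EAT = 35.99°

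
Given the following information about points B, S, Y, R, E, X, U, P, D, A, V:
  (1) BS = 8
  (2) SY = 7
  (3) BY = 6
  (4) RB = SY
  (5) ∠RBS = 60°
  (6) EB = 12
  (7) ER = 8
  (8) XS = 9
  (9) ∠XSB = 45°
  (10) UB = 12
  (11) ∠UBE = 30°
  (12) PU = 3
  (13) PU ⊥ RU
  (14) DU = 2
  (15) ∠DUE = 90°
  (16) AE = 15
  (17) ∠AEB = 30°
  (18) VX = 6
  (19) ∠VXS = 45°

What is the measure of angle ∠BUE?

Step 1: By the law of cosines on triangle UBE: UE² = 12² + 12² − 2·12·12·cos(30°) = 38.58, so UE ≈ 6.21.
Step 2: By the inverse law of cosines on triangle BUE: cos(∠BUE) = (12² + 6.21² − 12²) / (2·12·6.21) = 38.58/149.08 = 0.2588, so ∠BUE = 75°.

Therefore, the measure of angle ∠BUE = 75°.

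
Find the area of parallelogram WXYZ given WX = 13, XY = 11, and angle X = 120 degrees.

Area = a * b * sin(theta)
Area = 13 * 11 * sin(120 degrees)
Area = 143 * sqrt(3)/2
Area = 143*sqrt(3)/2

143*sqrt(3)/2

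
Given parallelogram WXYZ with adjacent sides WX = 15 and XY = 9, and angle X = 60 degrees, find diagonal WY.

Using the law of cosines:
d^2 = 15^2 + 9^2 - 2(15)(9)cos(60 degrees)
d^2 = 225 + 81 - 270*1/2
d^2 = 171
d = 3*sqrt(19)

3*sqrt(19)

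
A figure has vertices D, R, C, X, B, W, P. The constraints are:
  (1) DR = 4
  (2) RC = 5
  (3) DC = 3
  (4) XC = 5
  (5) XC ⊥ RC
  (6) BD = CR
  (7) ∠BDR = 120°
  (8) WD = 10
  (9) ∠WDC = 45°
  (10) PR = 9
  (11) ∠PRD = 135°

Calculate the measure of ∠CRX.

Step 1: By the law of cosines on triangle RCX: RX² = 5² + 5² − 2·5·5·cos(90°) = 50, so RX = 5·√2.
Step 2: By the inverse law of cosines on triangle CRX: cos(∠CRX) = (5² + (5·√2)² − 5²) / (2·5·5·√2) = 50/70.71 = 0.7071, so ∠CRX = 45°.

Therefore, the measure of angle ∠CRX = 45°.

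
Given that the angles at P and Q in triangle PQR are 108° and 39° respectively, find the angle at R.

Let angle R = x. Then 108 + 39 + x = 180.
x = 180 - 147 = 33 degrees.

33 degrees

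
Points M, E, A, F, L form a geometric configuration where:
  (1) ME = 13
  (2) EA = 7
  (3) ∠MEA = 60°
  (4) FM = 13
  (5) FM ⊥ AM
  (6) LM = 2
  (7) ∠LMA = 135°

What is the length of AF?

Step 1: By the law of cosines on triangle AEM: AM² = 7² + 13² − 2·7·13·cos(60°) = 127, so AM = √127.
Step 2: By the law of cosines on triangle AMF: AF² = √127² + 13² − 2·√127·13·cos(90°) = 296, so AF = 2·√74.

Therefore, the length of AF = 2·√74.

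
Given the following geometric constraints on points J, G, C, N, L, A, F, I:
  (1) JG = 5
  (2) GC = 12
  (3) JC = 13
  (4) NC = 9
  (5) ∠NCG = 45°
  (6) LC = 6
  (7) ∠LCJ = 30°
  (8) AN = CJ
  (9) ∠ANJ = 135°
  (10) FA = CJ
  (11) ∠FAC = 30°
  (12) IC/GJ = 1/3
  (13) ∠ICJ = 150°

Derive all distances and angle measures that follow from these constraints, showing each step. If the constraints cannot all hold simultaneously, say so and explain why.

The constraints are consistent.

From the given relations:
  AN = CJ = 13
  FA = CJ = 13
  IC = 1/3·GJ = 1/3·5 ≈ 1.67

Step 1: From JC = 13, CL = 6, and ∠JCL = 30°, by the law of cosines:
  JL² = JC² + CL² - 2·JC·CL·cos(30°) = 169 + 36 - 135.1 = 69.9
  JL ≈ 8.36

Step 2: From JC = 13, CI = 1.67, and ∠JCI = 150°, by the law of cosines:
  JI² = JC² + CI² - 2·JC·CI·cos(150°) = 169 + 2.778 + 37.53 = 209.3
  JI ≈ 14.47

Step 3: From GC = 12, CN = 9, and ∠GCN = 45°, by the law of cosines:
  GN² = GC² + CN² - 2·GC·CN·cos(45°) = 144 + 81 - 152.7 = 72.26
  GN ≈ 8.5

Step 4: From JC = 13, JG = 5, CG = 12, by the inverse law of cosines:
  cos(∠CJG) = (JC² + JG² - CG²) / (2·JC·JG)
  ∠CJG = 67.38°

Step 5: From GC = 12, GJ = 5, CJ = 13, by the inverse law of cosines:
  cos(∠CGJ) = (GC² + GJ² - CJ²) / (2·GC·GJ)
  ∠CGJ = 90°

Step 6: From CG = 12, CJ = 13, GJ = 5, by the inverse law of cosines:
  cos(∠GCJ) = (CG² + CJ² - GJ²) / (2·CG·CJ)
  ∠GCJ = 22.62°

Step 7: From JC = 13, JI = 14.47, CI = 1.67, by the inverse law of cosines:
  cos(∠CJI) = (JC² + JI² - CI²) / (2·JC·JI)
  ∠CJI = 3.3°

Step 8: From JC = 13, JL = 8.36, CL = 6, by the inverse law of cosines:
  cos(∠CJL) = (JC² + JL² - CL²) / (2·JC·JL)
  ∠CJL = 21.03°

Step 9: From GC = 12, GN = 8.5, CN = 9, by the inverse law of cosines:
  cos(∠CGN) = (GC² + GN² - CN²) / (2·GC·GN)
  ∠CGN = 48.47°

Step 10: From NC = 9, NG = 8.5, CG = 12, by the inverse law of cosines:
  cos(∠CNG) = (NC² + NG² - CG²) / (2·NC·NG)
  ∠CNG = 86.53°

Step 11: From LC = 6, LJ = 8.36, CJ = 13, by the inverse law of cosines:
  cos(∠CLJ) = (LC² + LJ² - CJ²) / (2·LC·LJ)
  ∠CLJ = 128.97°

Step 12: From IC = 1.67, IJ = 14.47, CJ = 13, by the inverse law of cosines:
  cos(∠CIJ) = (IC² + IJ² - CJ²) / (2·IC·IJ)
  ∠CIJ = 26.7°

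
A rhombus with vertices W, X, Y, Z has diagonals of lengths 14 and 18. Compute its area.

Area = (14 * 18) / 2 = 252 / 2 = 126

126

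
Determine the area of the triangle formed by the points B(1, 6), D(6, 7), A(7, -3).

Shoelace: Area = (1/2)|1(7--3) + 6(-3-6) + 7(6-7)| = (1/2)(51) = 51/2

51/2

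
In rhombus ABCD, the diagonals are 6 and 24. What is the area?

Area of a rhombus = (d1 * d2) / 2
Area = (6 * 24) / 2
Area = 144 / 2
Area = 72

72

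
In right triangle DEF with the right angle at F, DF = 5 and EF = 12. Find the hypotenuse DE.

DE = sqrt(5^2 + 12^2) = sqrt(169) = 13

13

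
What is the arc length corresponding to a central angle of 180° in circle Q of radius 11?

Arc length = 2πr × θ/360
= 2π × 11 × 1/2
= 11*pi

11*pi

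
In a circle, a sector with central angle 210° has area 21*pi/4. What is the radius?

The sector covers 210°/360° = 7/12 of the full circle.
Full circle area = 21*pi/4 / 7/12 = 9*pi.
Since full area = πr², we get r² = 9*pi/π = 9, so r = 3.

3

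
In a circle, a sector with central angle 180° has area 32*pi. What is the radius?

The sector covers 180°/360° = 1/2 of the full circle.
Full circle area = 32*pi / 1/2 = 64*pi.
Since full area = πr², we get r² = 64*pi/π = 64, so r = 8.

8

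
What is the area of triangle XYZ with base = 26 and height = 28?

Area = (1/2) * base * height
Area = (1/2) * 26 * 28
Area = 364

364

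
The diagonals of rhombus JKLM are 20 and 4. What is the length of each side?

The diagonals of a rhombus bisect each other at right angles.
Half-diagonals: 20/2 = 10 and 4/2 = 2
side = sqrt(10^2 + 2^2)
side = sqrt(100 + 4)
side = sqrt(104) = 2*sqrt(26)

2*sqrt(26)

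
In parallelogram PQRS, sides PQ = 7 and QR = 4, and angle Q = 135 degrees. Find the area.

Area = 7 * 4 * sin(135°) = 28 * sqrt(2)/2 = 14*sqrt(2)

14*sqrt(2)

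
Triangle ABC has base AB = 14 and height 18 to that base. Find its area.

Area = (1/2) * base * height
Area = (1/2) * 14 * 18
Area = 126

126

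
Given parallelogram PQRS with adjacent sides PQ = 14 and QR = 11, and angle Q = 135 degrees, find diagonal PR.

Using the law of cosines:
d^2 = 14^2 + 11^2 - 2(14)(11)cos(135 degrees)
d^2 = 196 + 121 - 308*-sqrt(2)/2
d^2 = 154*sqrt(2) + 317
d = sqrt(154*sqrt(2) + 317)

sqrt(154*sqrt(2) + 317)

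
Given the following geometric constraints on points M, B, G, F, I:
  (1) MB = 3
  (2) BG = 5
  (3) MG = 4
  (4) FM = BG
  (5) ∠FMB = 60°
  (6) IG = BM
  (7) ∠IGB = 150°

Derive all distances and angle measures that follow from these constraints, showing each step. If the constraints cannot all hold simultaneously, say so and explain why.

The constraints are consistent.

From the given relations:
  FM = BG = 5
  IG = BM = 3

Step 1: From BM = 3, MF = 5, and ∠BMF = 60°, by the law of cosines:
  BF² = BM² + MF² - 2·BM·MF·cos(60°) = 9 + 25 - 15 = 19
  BF = √19

Step 2: From BG = 5, GI = 3, and ∠BGI = 150°, by the law of cosines:
  BI² = BG² + GI² - 2·BG·GI·cos(150°) = 25 + 9 + 25.98 = 59.98
  BI ≈ 7.74

Step 3: From MB = 3, MG = 4, BG = 5, by the inverse law of cosines:
  cos(∠BMG) = (MB² + MG² - BG²) / (2·MB·MG)
  ∠BMG = 90°

Step 4: From BG = 5, BM = 3, GM = 4, by the inverse law of cosines:
  cos(∠GBM) = (BG² + BM² - GM²) / (2·BG·BM)
  ∠GBM = 53.13°

Step 5: From GB = 5, GM = 4, BM = 3, by the inverse law of cosines:
  cos(∠BGM) = (GB² + GM² - BM²) / (2·GB·GM)
  ∠BGM = 36.87°

Step 6: From BF = √19, BM = 3, FM = 5, by the inverse law of cosines:
  cos(∠FBM) = (BF² + BM² - FM²) / (2·BF·BM)
  ∠FBM = 83.41°

Step 7: From BG = 5, BI = 7.74, GI = 3, by the inverse law of cosines:
  cos(∠GBI) = (BG² + BI² - GI²) / (2·BG·BI)
  ∠GBI = 11.17°

Step 8: From FB = √19, FM = 5, BM = 3, by the inverse law of cosines:
  cos(∠BFM) = (FB² + FM² - BM²) / (2·FB·FM)
  ∠BFM = 36.59°

Step 9: From IB = 7.74, IG = 3, BG = 5, by the inverse law of cosines:
  cos(∠BIG) = (IB² + IG² - BG²) / (2·IB·IG)
  ∠BIG = 18.83°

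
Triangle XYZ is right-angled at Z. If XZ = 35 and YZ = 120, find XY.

By the Pythagorean theorem: XY^2 = XZ^2 + YZ^2
XY^2 = 35^2 + 120^2 = 1225 + 14400 = 15625
XY = sqrt(15625) = 125

125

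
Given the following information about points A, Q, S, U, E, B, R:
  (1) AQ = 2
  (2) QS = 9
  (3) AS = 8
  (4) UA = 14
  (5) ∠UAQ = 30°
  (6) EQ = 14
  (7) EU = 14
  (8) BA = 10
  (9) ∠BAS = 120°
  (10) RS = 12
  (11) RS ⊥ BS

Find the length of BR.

Step 1: By the law of cosines on triangle BAS: BS² = 10² + 8² − 2·10·8·cos(120°) = 244, so BS = 2·√61.
Step 2: By the law of cosines on triangle BSR: BR² = (2·√61)² + 12² − 2·2·√61·12·cos(90°) = 388, so BR = 2·√97.

Therefore, the length of BR = 2·√97.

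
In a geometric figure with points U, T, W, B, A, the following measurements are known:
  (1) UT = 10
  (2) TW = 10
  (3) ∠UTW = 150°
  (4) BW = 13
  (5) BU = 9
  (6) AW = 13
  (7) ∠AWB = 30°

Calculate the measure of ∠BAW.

Step 1: By the law of cosines on triangle AWB: AB² = 13² + 13² − 2·13·13·cos(30°) = 45.28, so AB ≈ 6.73.
Step 2: By the inverse law of cosines on triangle BAW: cos(∠BAW) = (6.73² + 13² − 13²) / (2·6.73·13) = 45.28/174.96 = 0.2588, so ∠BAW = 75°.

Therefore, the measure of angle ∠BAW = 75°.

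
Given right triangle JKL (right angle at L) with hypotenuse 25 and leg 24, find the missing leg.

By the Pythagorean theorem: KL^2 = JK^2 - JL^2
KL^2 = 25^2 - 24^2 = 625 - 576 = 49
KL = sqrt(49) = 7

7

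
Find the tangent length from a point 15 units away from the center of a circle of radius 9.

Let T be the point of tangency. Then OT ⊥ MT (radius ⊥ tangent).
In right triangle OTM: OM² = OT² + MT²
15² = 9² + MT²
MT² = 144, MT = 12

12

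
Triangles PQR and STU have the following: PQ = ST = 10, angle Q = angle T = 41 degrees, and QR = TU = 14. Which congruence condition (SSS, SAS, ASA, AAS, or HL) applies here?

Consider the given information: PQ = ST = 10, angle Q = angle T = 41 degrees, and QR = TU = 14
This is not SSS or ASA: SSS requires all three pairs of sides, but we don't have that. ASA requires two angles and the side between them.
The correct criterion is SAS. Two pairs of corresponding sides and the included angle are equal (Side-Angle-Side).

SAS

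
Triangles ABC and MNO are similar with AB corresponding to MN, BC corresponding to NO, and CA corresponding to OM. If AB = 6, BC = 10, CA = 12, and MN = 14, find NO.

k = 14/6 = 7/3. NO = 7/3 * 10 = 70/3.

70/3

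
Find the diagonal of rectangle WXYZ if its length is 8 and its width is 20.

A rectangle's diagonal splits it into two right triangles, with the diagonal as the hypotenuse.
By the Pythagorean theorem, d^2 = 8^2 + 20^2 = 464.
Therefore d = sqrt(464) = 4*sqrt(29).

4*sqrt(29)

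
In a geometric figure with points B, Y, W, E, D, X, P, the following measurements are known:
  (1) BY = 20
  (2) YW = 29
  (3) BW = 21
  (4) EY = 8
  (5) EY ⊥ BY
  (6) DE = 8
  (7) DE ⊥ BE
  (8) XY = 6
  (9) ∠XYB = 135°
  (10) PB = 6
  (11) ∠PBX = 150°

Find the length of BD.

Step 1: By the law of cosines on triangle BYE: BE² = 20² + 8² − 2·20·8·cos(90°) = 464, so BE = 4·√29.
Step 2: By the law of cosines on triangle BED: BD² = (4·√29)² + 8² − 2·4·√29·8·cos(90°) = 528, so BD = 4·√33.

Therefore, the length of BD = 4·√33.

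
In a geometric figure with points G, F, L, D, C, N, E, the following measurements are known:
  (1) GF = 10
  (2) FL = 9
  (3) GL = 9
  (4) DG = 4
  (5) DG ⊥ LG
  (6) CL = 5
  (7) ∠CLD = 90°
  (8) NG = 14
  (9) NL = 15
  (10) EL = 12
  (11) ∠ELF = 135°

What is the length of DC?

Step 1: By the law of cosines on triangle LGD: LD² = 9² + 4² − 2·9·4·cos(90°) = 97, so LD = √97.
Step 2: By the law of cosines on triangle DLC: DC² = √97² + 5² − 2·√97·5·cos(90°) = 122, so DC = √122.

Therefore, the length of DC = √122.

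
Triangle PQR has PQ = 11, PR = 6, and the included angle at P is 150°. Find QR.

Law of cosines: QR^2 = 11^2 + 6^2 - 2(11)(6)cos(150°) = 66*sqrt(3) + 157, so QR = sqrt(66*sqrt(3) + 157).

sqrt(66*sqrt(3) + 157)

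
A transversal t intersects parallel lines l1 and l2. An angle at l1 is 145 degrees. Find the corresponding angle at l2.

Corresponding angles formed by parallel lines and a transversal are equal.
The given angle is 145 degrees.
The corresponding angle = 145 degrees.

145 degrees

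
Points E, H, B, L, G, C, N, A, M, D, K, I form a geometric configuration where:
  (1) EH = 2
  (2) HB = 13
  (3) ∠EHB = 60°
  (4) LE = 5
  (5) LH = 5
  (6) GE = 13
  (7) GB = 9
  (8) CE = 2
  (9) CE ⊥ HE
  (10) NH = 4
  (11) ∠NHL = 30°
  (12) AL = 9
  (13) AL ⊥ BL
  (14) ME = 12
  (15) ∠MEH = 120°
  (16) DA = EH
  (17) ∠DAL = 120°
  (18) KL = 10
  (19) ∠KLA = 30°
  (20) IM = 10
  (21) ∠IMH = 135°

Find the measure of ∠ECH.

Step 1: By the law of cosines on triangle CEH: CH² = 2² + 2² − 2·2·2·cos(90°) = 8, so CH = 2·√2.
Step 2: By the inverse law of cosines on triangle ECH: cos(∠ECH) = (2² + (2·√2)² − 2²) / (2·2·2·√2) = 8/11.31 = 0.7071, so ∠ECH = 45°.

Therefore, the measure of angle ∠ECH = 45°.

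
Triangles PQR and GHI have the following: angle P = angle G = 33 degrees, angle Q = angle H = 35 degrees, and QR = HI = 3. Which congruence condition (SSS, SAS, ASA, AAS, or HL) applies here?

The given information provides:
angle P = angle G = 33 degrees, angle Q = angle H = 35 degrees, and QR = HI = 3
This matches the AAS congruence theorem.
Two pairs of corresponding angles and a non-included side are equal (Angle-Angle-Side).

AAS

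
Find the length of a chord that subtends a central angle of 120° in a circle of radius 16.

Drop a perpendicular from the center to the chord, bisecting both the chord and the central angle.
Each half-chord = r sin(θ/2) = 16 sin(60°).
The full chord = 2 × 16 × sin(60°) = 16*sqrt(3).

16*sqrt(3)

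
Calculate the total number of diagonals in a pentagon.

Each of the 5 vertices connects to 2 non-adjacent vertices via diagonals.
Total connections = 5 × 2 = 10, but each diagonal is counted twice.
Number of diagonals = 10 / 2 = 5.

5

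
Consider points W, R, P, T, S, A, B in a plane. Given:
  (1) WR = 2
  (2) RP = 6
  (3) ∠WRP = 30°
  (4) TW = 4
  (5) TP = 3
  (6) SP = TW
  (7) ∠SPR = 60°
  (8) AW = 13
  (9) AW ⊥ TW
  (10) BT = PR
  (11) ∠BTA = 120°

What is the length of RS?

From the given relations: SP = TW = 4.
Step 1: By the law of cosines on triangle RPS: RS² = 6² + 4² − 2·6·4·cos(60°) = 28, so RS = 2·√7.

Therefore, the length of RS = 2·√7.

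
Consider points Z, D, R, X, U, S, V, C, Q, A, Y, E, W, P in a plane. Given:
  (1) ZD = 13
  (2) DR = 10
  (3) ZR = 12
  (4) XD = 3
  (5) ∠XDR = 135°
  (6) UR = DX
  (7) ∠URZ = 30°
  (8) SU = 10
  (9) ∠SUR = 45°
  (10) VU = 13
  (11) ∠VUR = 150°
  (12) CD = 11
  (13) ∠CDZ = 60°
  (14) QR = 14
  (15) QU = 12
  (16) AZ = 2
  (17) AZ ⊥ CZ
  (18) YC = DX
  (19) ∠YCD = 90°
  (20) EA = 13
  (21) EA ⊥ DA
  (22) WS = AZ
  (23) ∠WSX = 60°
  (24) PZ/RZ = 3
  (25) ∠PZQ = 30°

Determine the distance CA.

Step 1: By the law of cosines on triangle ZDC: ZC² = 13² + 11² − 2·13·11·cos(60°) = 147, so ZC = 7·√3.
Step 2: By the law of cosines on triangle CZA: CA² = (7·√3)² + 2² − 2·7·√3·2·cos(90°) = 151, so CA = √151.

Therefore, the length of CA = √151.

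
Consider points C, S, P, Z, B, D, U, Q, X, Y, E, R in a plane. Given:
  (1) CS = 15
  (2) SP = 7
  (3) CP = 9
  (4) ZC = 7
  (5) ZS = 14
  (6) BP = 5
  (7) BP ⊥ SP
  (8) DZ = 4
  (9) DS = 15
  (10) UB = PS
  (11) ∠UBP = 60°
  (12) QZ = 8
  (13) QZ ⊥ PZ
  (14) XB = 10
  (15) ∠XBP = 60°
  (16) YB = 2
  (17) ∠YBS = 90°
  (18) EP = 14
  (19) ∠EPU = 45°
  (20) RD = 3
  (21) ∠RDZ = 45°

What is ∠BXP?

Step 1: By the law of cosines on triangle XBP: XP² = 10² + 5² − 2·10·5·cos(60°) = 75, so XP = 5·√3.
Step 2: By the inverse law of cosines on triangle BXP: cos(∠BXP) = (10² + (5·√3)² − 5²) / (2·10·5·√3) = 150/173.21 = 0.866, so ∠BXP = 30°.

Therefore, the measure of angle ∠BXP = 30°.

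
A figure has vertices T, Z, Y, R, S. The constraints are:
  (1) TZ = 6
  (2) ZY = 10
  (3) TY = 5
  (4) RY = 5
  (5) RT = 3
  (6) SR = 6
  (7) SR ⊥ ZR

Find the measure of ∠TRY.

Step 1: By the inverse law of cosines on triangle TRY: cos(∠TRY) = (3² + 5² − 5²) / (2·3·5) = 9/30 = 0.3, so ∠TRY = 72.54°.

Therefore, the measure of angle ∠TRY = 72.54°.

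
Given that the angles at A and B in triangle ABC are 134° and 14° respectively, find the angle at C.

The interior angles sum to 180°: angle C = 180 - 134 - 14 = 32°.
The triangle is obtuse (angles 134°, 14°, 32°).

32 degrees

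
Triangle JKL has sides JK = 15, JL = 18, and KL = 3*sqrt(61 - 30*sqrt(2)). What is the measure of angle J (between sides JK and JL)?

By the inverse law of cosines: cos(J) = (JK² + JL² - KL²) / (2 × JK × JL)
cos(J) = (15² + 18² - (3*sqrt(61 - 30*sqrt(2)))²) / (2 × 15 × 18)
cos(J) = (225 + 324 - (549 - 270*sqrt(2))) / 540
cos(J) = sqrt(2)/2
J = arccos(sqrt(2)/2) = 45°

45°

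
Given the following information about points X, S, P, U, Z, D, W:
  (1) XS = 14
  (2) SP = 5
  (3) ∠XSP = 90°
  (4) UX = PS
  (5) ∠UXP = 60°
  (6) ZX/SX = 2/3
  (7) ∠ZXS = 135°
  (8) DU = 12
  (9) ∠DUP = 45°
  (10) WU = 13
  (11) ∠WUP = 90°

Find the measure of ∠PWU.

From the given relations: UX = PS = 5.
Step 1: By the law of cosines on triangle XSP: XP² = 14² + 5² − 2·14·5·cos(90°) = 221, so XP ≈ 14.87.
Step 2: By the law of cosines on triangle UXP: UP² = 5² + 14.87² − 2·5·14.87·cos(60°) = 171.67, so UP ≈ 13.1.
Step 3: By the law of cosines on triangle WUP: WP² = 13² + 13.1² − 2·13·13.1·cos(90°) = 340.67, so WP ≈ 18.46.
Step 4: By the inverse law of cosines on triangle PWU: cos(∠PWU) = (18.46² + 13² − 13.1²) / (2·18.46·13) = 338/479.89 = 0.7043, so ∠PWU = 45.22°.

Therefore, the measure of angle ∠PWU = 45.22°.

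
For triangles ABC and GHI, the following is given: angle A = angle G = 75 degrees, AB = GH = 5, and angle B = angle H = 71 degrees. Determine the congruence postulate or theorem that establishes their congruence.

The given information matches ASA: Two pairs of corresponding angles and the included side are equal (Angle-Side-Angle).

ASA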